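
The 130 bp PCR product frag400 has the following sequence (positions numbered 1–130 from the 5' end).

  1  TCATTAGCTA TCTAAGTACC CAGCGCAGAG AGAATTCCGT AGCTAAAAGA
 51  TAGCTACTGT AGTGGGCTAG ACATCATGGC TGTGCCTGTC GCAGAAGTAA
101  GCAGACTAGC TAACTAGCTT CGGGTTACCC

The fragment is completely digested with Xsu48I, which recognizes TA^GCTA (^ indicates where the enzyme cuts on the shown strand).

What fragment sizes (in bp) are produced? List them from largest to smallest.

Xsu48I sites (TAGCTA) start at positions 5, 40, 51, 107.
Xsu48I cuts after base 2 of each site, so after positions 6, 41, 52, 108.
Linear molecule, 4 cuts → 5 fragments:
  1–6 → 6 bp
  7–41 → 35 bp
  42–52 → 11 bp
  53–108 → 56 bp
  109–130 → 22 bp
Sorted largest to smallest: 56, 35, 22, 11, 6 bp.

56, 35, 22, 11, 6 bp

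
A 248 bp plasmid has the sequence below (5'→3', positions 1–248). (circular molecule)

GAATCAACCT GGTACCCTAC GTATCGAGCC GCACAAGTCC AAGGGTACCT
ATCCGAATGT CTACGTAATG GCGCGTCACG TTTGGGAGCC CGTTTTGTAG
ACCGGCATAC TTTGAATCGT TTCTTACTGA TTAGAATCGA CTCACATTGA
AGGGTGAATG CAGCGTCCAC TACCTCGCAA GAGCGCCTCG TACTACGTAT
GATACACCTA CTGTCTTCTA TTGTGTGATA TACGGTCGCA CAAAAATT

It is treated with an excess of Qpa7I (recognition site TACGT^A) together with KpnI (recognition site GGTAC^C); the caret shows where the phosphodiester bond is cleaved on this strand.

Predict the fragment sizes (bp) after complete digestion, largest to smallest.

Qpa7I sites (TACGTA) start at positions 18, 62, 194.
Qpa7I cuts after base 5 of each site (before the last base), so after positions 22, 66, 198.
KpnI sites (GGTACC) start at positions 11, 44.
KpnI cuts after base 5 of each site (before the last base), so after positions 15, 48.
Combined cut positions: 15, 22, 48, 66, 198.
Circular molecule, 5 cuts → 5 fragments:
  16–22 → 7 bp
  23–48 → 26 bp
  49–66 → 18 bp
  67–198 → 132 bp
  199–248 then 1–15 → 50 + 15 = 65 bp
Sorted largest to smallest: 132, 65, 26, 18, 7 bp.

132, 65, 26, 18, 7 bp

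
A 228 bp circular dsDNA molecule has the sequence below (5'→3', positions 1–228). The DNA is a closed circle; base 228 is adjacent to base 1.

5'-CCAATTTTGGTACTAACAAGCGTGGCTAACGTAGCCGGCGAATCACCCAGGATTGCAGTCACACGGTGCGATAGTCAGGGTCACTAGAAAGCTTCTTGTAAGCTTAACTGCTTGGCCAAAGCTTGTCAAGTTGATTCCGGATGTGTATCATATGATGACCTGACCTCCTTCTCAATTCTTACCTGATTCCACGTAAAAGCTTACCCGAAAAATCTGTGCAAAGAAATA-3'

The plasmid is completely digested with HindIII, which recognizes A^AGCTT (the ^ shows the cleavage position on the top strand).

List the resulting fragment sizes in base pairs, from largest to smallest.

120, 78, 19, 11 bp

HindIII sites (AAGCTT) start at positions 89, 100, 119, 197.
HindIII cuts after the first base of each site, so after positions 89, 100, 119, 197.
Circular molecule, 4 cuts → 4 fragments:
  90–100 → 11 bp
  101–119 → 19 bp
  120–197 → 78 bp
  198–228 then 1–89 → 31 + 89 = 120 bp
Sorted largest to smallest: 120, 78, 19, 11 bp.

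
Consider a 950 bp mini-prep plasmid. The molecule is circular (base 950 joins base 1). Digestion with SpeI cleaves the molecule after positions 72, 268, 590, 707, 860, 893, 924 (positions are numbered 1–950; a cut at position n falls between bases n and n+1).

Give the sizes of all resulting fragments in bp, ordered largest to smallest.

322, 196, 153, 117, 98, 33, 31 bp

Circular molecule, 7 cuts → 7 fragments:
  268 − 72 = 196 bp
  590 − 268 = 322 bp
  707 − 590 = 117 bp
  860 − 707 = 153 bp
  893 − 860 = 33 bp
  924 − 893 = 31 bp
  wrap: 950 − 924 + 72 = 98 bp
Sorted largest to smallest: 322, 196, 153, 117, 98, 33, 31 bp.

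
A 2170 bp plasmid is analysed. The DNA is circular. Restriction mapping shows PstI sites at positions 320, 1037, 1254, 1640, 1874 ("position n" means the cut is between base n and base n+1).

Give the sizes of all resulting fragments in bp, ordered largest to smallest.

717, 616, 386, 234, 217 bp

Circular molecule, 5 cuts → 5 fragments:
  1037 − 320 = 717 bp
  1254 − 1037 = 217 bp
  1640 − 1254 = 386 bp
  1874 − 1640 = 234 bp
  wrap: 2170 − 1874 + 320 = 616 bp
Sorted largest to smallest: 717, 616, 386, 234, 217 bp.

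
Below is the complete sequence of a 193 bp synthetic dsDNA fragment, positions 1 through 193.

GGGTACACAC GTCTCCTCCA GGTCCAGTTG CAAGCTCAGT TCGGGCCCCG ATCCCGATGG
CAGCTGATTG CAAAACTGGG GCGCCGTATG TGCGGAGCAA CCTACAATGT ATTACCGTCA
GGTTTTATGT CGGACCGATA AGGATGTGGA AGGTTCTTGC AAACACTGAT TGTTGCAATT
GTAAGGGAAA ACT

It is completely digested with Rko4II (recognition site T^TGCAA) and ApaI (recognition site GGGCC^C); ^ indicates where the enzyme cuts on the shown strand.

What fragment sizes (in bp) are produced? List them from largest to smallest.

89, 28, 21, 20, 19, 16 bp

Rko4II sites (TTGCAA) start at positions 28, 68, 157, 173.
Rko4II cuts after the first base of each site, so after positions 28, 68, 157, 173.
The ApaI site (GGGCCC) starts at position 43.
ApaI cuts after base 5 of each site (before the last base), so after position 47.
Combined cut positions: 28, 47, 68, 157, 173.
Linear molecule, 5 cuts → 6 fragments:
  1–28 → 28 bp
  29–47 → 19 bp
  48–68 → 21 bp
  69–157 → 89 bp
  158–173 → 16 bp
  174–193 → 20 bp
Sorted largest to smallest: 89, 28, 21, 20, 19, 16 bp.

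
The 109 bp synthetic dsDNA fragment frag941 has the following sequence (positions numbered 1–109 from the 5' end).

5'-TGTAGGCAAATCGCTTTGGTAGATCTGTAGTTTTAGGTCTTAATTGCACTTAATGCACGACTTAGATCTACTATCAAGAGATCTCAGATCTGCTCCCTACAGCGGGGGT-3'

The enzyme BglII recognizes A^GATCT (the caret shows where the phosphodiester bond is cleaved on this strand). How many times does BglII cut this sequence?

AGATCT occurs starting at positions 21, 64, 79, 86.
BglII cuts at 4 sites.

4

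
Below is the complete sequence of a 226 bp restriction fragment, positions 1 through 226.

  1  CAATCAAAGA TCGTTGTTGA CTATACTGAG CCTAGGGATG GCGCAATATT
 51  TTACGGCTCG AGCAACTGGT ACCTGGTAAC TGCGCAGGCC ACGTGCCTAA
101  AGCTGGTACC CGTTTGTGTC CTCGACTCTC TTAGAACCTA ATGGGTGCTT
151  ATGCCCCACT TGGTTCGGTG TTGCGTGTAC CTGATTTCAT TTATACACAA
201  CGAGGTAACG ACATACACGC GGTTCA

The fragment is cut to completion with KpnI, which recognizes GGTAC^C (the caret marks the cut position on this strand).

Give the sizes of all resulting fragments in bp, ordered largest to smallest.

KpnI sites (GGTACC) start at positions 68, 105.
KpnI cuts after base 5 of each site (before the last base), so after positions 72, 109.
Linear molecule, 2 cuts → 3 fragments:
  1–72 → 72 bp
  73–109 → 37 bp
  110–226 → 117 bp
Sorted largest to smallest: 117, 72, 37 bp.

117, 72, 37 bp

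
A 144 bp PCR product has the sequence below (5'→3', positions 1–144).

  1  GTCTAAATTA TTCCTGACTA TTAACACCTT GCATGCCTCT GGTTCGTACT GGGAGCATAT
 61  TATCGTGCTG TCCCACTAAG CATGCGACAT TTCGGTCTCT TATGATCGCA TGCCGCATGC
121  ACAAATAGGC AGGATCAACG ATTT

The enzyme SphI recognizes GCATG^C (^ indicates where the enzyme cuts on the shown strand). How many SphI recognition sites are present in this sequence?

GCATGC occurs starting at positions 31, 80, 108, 115.
SphI cuts at 4 sites.

4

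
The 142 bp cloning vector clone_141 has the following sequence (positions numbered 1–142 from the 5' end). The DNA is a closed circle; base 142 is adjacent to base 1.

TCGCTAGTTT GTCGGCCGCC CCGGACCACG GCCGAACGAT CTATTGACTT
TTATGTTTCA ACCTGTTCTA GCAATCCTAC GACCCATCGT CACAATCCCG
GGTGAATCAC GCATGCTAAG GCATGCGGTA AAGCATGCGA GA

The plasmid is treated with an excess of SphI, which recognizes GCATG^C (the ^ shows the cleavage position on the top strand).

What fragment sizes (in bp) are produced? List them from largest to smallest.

120, 12, 10 bp

SphI sites (GCATGC) start at positions 111, 121, 133.
SphI cuts after base 5 of each site (before the last base), so after positions 115, 125, 137.
Circular molecule, 3 cuts → 3 fragments:
  116–125 → 10 bp
  126–137 → 12 bp
  138–142 then 1–115 → 5 + 115 = 120 bp
Sorted largest to smallest: 120, 12, 10 bp.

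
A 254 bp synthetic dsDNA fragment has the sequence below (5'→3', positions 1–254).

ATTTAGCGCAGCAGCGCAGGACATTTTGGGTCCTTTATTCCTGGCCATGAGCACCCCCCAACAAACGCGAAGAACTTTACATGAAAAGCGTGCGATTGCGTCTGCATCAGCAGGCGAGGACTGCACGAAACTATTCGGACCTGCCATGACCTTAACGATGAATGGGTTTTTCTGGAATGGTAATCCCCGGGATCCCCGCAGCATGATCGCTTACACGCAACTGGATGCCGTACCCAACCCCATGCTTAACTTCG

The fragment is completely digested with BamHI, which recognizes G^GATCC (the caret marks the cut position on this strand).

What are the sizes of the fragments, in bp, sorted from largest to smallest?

190, 64 bp

The BamHI site (GGATCC) starts at position 190.
BamHI cuts after the first base of each site, so after position 190.
Linear molecule, 1 cut → 2 fragments:
  1–190 → 190 bp
  191–254 → 64 bp
Sorted largest to smallest: 190, 64 bp.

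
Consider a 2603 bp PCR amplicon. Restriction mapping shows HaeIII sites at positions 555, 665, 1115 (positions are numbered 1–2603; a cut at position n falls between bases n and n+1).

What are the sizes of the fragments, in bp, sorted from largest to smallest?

1488, 555, 450, 110 bp

Linear molecule, 3 cuts → 4 fragments:
  555 − 0 = 555 bp
  665 − 555 = 110 bp
  1115 − 665 = 450 bp
  2603 − 1115 = 1488 bp
Sorted largest to smallest: 1488, 555, 450, 110 bp.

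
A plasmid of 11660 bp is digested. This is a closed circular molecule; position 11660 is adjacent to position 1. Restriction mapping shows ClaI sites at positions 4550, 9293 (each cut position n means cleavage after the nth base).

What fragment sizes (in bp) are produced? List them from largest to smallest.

Circular molecule, 2 cuts → 2 fragments:
  9293 − 4550 = 4743 bp
  wrap: 11660 − 9293 + 4550 = 6917 bp
Sorted largest to smallest: 6917, 4743 bp.

6917, 4743 bp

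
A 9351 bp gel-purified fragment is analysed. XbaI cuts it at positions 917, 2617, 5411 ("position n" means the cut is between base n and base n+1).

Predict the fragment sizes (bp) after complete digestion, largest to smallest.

Linear molecule, 3 cuts → 4 fragments:
  917 − 0 = 917 bp
  2617 − 917 = 1700 bp
  5411 − 2617 = 2794 bp
  9351 − 5411 = 3940 bp
Sorted largest to smallest: 3940, 2794, 1700, 917 bp.

3940, 2794, 1700, 917 bp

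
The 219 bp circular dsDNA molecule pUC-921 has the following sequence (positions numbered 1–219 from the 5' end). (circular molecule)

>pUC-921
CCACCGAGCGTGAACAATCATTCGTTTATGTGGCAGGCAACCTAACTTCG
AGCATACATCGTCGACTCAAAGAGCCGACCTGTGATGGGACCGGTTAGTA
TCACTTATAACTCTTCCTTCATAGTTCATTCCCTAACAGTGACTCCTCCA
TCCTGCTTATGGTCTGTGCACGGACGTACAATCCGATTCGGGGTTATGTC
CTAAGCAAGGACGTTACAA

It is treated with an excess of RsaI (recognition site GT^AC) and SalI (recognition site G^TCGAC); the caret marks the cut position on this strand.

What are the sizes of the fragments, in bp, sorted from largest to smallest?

116, 103 bp

The RsaI site (GTAC) starts at position 176.
RsaI cuts after base 2 of each site, so after position 177.
The SalI site (GTCGAC) starts at position 61.
SalI cuts after the first base of each site, so after position 61.
Combined cut positions: 61, 177.
Circular molecule, 2 cuts → 2 fragments:
  62–177 → 116 bp
  178–219 then 1–61 → 42 + 61 = 103 bp
Sorted largest to smallest: 116, 103 bp.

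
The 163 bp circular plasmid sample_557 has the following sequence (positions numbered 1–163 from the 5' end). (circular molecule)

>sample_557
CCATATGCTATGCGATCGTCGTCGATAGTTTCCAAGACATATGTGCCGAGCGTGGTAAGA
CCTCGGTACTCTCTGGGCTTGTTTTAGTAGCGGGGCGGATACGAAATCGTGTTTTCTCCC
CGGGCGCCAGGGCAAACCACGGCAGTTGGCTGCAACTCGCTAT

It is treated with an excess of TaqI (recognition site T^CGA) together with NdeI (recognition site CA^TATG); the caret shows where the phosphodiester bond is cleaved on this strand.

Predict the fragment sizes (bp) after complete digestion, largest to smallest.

The TaqI site (TCGA) starts at position 22.
TaqI cuts after the first base of each site, so after position 22.
NdeI sites (CATATG) start at positions 2, 38.
NdeI cuts after base 2 of each site, so after positions 3, 39.
Combined cut positions: 3, 22, 39.
Circular molecule, 3 cuts → 3 fragments:
  4–22 → 19 bp
  23–39 → 17 bp
  40–163 then 1–3 → 124 + 3 = 127 bp
Sorted largest to smallest: 127, 19, 17 bp.

127, 19, 17 bp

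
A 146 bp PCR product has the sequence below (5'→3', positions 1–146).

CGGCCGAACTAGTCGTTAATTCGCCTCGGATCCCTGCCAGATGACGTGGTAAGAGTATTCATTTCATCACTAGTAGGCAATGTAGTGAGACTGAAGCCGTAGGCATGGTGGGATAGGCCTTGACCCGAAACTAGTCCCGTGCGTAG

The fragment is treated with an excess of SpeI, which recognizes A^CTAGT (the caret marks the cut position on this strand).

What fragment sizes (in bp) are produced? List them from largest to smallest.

SpeI sites (ACTAGT) start at positions 8, 69, 130.
SpeI cuts after the first base of each site, so after positions 8, 69, 130.
Linear molecule, 3 cuts → 4 fragments:
  1–8 → 8 bp
  9–69 → 61 bp
  70–130 → 61 bp
  131–146 → 16 bp
Sorted largest to smallest: 61, 61, 16, 8 bp.

61, 61, 16, 8 bp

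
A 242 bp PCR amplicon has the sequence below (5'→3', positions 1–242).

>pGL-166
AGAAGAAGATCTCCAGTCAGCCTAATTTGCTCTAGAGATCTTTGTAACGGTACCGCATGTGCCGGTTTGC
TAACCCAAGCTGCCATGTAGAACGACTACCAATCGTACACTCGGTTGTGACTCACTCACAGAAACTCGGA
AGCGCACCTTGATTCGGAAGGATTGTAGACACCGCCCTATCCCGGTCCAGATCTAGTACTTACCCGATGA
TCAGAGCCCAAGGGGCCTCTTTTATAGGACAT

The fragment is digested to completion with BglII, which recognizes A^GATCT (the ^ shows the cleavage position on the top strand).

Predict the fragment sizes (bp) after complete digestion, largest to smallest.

153, 53, 29, 7 bp

BglII sites (AGATCT) start at positions 7, 36, 189.
BglII cuts after the first base of each site, so after positions 7, 36, 189.
Linear molecule, 3 cuts → 4 fragments:
  1–7 → 7 bp
  8–36 → 29 bp
  37–189 → 153 bp
  190–242 → 53 bp
Sorted largest to smallest: 153, 53, 29, 7 bp.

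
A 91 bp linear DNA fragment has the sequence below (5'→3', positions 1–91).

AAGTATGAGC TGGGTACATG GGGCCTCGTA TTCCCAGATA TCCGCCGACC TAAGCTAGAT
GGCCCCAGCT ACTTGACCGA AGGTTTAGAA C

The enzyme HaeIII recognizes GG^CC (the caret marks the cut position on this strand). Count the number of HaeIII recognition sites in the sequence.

GGCC occurs starting at positions 22, 61.
HaeIII cuts at 2 sites.

2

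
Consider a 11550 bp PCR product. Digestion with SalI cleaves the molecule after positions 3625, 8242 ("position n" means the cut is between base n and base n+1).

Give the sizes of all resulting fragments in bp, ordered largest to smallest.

4617, 3625, 3308 bp

Linear molecule, 2 cuts → 3 fragments:
  3625 − 0 = 3625 bp
  8242 − 3625 = 4617 bp
  11550 − 8242 = 3308 bp
Sorted largest to smallest: 4617, 3625, 3308 bp.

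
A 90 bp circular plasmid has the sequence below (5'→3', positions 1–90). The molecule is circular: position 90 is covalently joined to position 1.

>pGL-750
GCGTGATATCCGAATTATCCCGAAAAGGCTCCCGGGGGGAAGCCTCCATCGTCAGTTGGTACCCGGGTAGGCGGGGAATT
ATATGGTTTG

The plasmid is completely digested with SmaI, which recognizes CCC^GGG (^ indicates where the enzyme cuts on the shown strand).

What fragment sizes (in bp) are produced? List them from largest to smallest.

SmaI sites (CCCGGG) start at positions 31, 62.
SmaI cuts after base 3 of each site, so after positions 33, 64.
Circular molecule, 2 cuts → 2 fragments:
  34–64 → 31 bp
  65–90 then 1–33 → 26 + 33 = 59 bp
Sorted largest to smallest: 59, 31 bp.

59, 31 bp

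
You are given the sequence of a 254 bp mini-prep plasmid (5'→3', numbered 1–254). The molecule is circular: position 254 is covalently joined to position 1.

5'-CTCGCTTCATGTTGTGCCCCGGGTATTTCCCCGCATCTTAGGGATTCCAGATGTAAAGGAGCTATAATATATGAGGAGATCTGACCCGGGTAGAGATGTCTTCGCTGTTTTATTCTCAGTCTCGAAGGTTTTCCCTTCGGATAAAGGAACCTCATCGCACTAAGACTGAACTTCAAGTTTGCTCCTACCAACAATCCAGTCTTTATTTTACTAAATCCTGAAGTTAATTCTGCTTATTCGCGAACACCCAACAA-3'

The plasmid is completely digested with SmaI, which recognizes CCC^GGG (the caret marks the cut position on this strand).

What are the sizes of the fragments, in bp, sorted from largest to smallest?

187, 67 bp

SmaI sites (CCCGGG) start at positions 18, 85.
SmaI cuts after base 3 of each site, so after positions 20, 87.
Circular molecule, 2 cuts → 2 fragments:
  21–87 → 67 bp
  88–254 then 1–20 → 167 + 20 = 187 bp
Sorted largest to smallest: 187, 67 bp.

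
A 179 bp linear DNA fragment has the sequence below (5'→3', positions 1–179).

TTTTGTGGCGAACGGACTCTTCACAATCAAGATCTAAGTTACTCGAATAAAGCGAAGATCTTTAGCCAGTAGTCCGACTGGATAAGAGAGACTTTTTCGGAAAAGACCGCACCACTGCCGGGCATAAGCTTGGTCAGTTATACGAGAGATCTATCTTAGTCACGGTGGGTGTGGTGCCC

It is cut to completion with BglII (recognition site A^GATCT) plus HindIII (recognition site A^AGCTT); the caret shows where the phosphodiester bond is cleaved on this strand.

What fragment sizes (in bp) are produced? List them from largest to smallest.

70, 32, 30, 26, 21 bp

BglII sites (AGATCT) start at positions 30, 56, 147.
BglII cuts after the first base of each site, so after positions 30, 56, 147.
The HindIII site (AAGCTT) starts at position 126.
HindIII cuts after the first base of each site, so after position 126.
Combined cut positions: 30, 56, 126, 147.
Linear molecule, 4 cuts → 5 fragments:
  1–30 → 30 bp
  31–56 → 26 bp
  57–126 → 70 bp
  127–147 → 21 bp
  148–179 → 32 bp
Sorted largest to smallest: 70, 32, 30, 26, 21 bp.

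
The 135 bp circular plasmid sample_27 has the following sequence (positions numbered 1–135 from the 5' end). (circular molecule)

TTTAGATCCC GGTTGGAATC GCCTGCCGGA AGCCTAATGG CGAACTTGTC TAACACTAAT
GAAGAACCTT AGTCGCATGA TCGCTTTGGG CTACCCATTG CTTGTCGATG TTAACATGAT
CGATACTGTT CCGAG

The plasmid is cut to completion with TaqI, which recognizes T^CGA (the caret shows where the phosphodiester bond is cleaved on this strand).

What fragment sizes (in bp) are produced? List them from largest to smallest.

TaqI sites (TCGA) start at positions 105, 120.
TaqI cuts after the first base of each site, so after positions 105, 120.
Circular molecule, 2 cuts → 2 fragments:
  106–120 → 15 bp
  121–135 then 1–105 → 15 + 105 = 120 bp
Sorted largest to smallest: 120, 15 bp.

120, 15 bp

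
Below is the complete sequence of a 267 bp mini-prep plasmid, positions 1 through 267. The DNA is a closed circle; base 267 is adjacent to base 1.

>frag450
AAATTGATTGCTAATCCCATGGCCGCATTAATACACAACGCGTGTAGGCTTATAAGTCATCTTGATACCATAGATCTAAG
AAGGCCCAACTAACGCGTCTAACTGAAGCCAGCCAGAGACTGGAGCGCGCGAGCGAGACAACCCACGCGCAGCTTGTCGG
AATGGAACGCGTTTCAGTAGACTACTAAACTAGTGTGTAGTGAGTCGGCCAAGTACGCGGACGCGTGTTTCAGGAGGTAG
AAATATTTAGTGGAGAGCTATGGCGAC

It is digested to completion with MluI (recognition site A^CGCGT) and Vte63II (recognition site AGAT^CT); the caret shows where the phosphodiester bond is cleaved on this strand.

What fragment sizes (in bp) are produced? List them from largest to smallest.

84, 74, 54, 37, 18 bp

MluI sites (ACGCGT) start at positions 38, 93, 167, 221.
MluI cuts after the first base of each site, so after positions 38, 93, 167, 221.
The Vte63II site (AGATCT) starts at position 72.
Vte63II cuts after base 4 of each site, so after position 75.
Combined cut positions: 38, 75, 93, 167, 221.
Circular molecule, 5 cuts → 5 fragments:
  39–75 → 37 bp
  76–93 → 18 bp
  94–167 → 74 bp
  168–221 → 54 bp
  222–267 then 1–38 → 46 + 38 = 84 bp
Sorted largest to smallest: 84, 74, 54, 37, 18 bp.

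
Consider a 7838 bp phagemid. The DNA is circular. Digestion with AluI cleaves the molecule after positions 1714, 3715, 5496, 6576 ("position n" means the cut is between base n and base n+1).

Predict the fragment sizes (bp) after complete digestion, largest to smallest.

2976, 2001, 1781, 1080 bp

Circular molecule, 4 cuts → 4 fragments:
  3715 − 1714 = 2001 bp
  5496 − 3715 = 1781 bp
  6576 − 5496 = 1080 bp
  wrap: 7838 − 6576 + 1714 = 2976 bp
Sorted largest to smallest: 2976, 2001, 1781, 1080 bp.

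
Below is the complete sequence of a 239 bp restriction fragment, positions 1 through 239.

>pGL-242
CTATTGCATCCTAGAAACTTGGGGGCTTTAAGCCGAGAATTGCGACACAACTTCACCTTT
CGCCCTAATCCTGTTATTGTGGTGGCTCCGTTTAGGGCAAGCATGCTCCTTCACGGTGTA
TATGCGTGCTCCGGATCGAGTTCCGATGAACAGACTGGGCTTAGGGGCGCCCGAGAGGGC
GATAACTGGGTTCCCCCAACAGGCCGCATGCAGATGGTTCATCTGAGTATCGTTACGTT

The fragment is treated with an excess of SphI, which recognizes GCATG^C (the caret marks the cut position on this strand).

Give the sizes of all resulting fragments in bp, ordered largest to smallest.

SphI sites (GCATGC) start at positions 101, 206.
SphI cuts after base 5 of each site (before the last base), so after positions 105, 210.
Linear molecule, 2 cuts → 3 fragments:
  1–105 → 105 bp
  106–210 → 105 bp
  211–239 → 29 bp
Sorted largest to smallest: 105, 105, 29 bp.

105, 105, 29 bp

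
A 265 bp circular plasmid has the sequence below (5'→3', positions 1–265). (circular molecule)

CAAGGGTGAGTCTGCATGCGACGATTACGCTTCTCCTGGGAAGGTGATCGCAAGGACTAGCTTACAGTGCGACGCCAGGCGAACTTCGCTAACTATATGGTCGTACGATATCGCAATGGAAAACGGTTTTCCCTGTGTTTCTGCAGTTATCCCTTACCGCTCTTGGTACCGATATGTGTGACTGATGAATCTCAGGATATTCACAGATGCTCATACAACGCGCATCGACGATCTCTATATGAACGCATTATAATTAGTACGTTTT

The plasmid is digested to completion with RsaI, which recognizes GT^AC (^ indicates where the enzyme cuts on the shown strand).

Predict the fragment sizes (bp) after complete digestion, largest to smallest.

111, 91, 63 bp

RsaI sites (GTAC) start at positions 103, 166, 257.
RsaI cuts after base 2 of each site, so after positions 104, 167, 258.
Circular molecule, 3 cuts → 3 fragments:
  105–167 → 63 bp
  168–258 → 91 bp
  259–265 then 1–104 → 7 + 104 = 111 bp
Sorted largest to smallest: 111, 91, 63 bp.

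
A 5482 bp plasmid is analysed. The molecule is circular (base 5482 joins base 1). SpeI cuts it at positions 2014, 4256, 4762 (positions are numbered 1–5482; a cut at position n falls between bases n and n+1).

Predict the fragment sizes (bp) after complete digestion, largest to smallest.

Circular molecule, 3 cuts → 3 fragments:
  4256 − 2014 = 2242 bp
  4762 − 4256 = 506 bp
  wrap: 5482 − 4762 + 2014 = 2734 bp
Sorted largest to smallest: 2734, 2242, 506 bp.

2734, 2242, 506 bp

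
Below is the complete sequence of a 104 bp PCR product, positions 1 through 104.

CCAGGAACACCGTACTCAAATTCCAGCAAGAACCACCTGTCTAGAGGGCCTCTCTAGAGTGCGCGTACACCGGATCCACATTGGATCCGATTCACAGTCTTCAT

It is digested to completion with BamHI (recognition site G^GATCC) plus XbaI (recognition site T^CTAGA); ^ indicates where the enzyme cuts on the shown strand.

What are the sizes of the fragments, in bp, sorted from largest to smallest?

BamHI sites (GGATCC) start at positions 72, 83.
BamHI cuts after the first base of each site, so after positions 72, 83.
XbaI sites (TCTAGA) start at positions 40, 53.
XbaI cuts after the first base of each site, so after positions 40, 53.
Combined cut positions: 40, 53, 72, 83.
Linear molecule, 4 cuts → 5 fragments:
  1–40 → 40 bp
  41–53 → 13 bp
  54–72 → 19 bp
  73–83 → 11 bp
  84–104 → 21 bp
Sorted largest to smallest: 40, 21, 19, 13, 11 bp.

40, 21, 19, 13, 11 bp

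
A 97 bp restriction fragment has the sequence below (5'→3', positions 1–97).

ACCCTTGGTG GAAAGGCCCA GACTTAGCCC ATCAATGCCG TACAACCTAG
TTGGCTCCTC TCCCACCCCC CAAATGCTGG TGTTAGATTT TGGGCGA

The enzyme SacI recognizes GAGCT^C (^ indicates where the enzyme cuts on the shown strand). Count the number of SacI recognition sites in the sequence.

No occurrence of GAGCTC is present in the sequence.
SacI does not cut: 0 sites.

0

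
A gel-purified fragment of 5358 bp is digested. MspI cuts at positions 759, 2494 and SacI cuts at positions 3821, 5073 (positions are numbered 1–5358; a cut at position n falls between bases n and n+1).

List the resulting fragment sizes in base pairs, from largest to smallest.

1735, 1327, 1252, 759, 285 bp

Combined cut positions (sorted): 759, 2494, 3821, 5073.
Linear molecule, 4 cuts → 5 fragments:
  759 − 0 = 759 bp
  2494 − 759 = 1735 bp
  3821 − 2494 = 1327 bp
  5073 − 3821 = 1252 bp
  5358 − 5073 = 285 bp
Sorted largest to smallest: 1735, 1327, 1252, 759, 285 bp.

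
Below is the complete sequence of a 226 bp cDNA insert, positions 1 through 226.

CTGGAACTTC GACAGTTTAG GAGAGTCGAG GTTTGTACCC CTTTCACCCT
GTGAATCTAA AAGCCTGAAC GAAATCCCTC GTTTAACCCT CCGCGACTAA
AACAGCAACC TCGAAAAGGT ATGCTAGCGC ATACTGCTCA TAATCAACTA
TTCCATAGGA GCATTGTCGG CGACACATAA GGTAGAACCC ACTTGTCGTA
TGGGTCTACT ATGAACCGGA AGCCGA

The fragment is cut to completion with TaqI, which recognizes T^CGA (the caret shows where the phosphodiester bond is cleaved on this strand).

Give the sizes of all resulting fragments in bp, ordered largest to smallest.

TaqI sites (TCGA) start at positions 9, 26, 111.
TaqI cuts after the first base of each site, so after positions 9, 26, 111.
Linear molecule, 3 cuts → 4 fragments:
  1–9 → 9 bp
  10–26 → 17 bp
  27–111 → 85 bp
  112–226 → 115 bp
Sorted largest to smallest: 115, 85, 17, 9 bp.

115, 85, 17, 9 bp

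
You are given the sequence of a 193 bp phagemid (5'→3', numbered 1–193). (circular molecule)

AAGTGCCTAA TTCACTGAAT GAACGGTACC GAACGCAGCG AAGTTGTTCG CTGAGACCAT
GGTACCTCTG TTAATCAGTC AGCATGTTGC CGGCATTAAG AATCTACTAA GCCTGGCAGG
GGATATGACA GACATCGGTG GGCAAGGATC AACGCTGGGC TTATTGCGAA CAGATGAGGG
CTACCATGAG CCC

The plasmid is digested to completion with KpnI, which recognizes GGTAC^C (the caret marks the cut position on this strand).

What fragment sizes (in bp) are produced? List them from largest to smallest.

KpnI sites (GGTACC) start at positions 25, 61.
KpnI cuts after base 5 of each site (before the last base), so after positions 29, 65.
Circular molecule, 2 cuts → 2 fragments:
  30–65 → 36 bp
  66–193 then 1–29 → 128 + 29 = 157 bp
Sorted largest to smallest: 157, 36 bp.

157, 36 bp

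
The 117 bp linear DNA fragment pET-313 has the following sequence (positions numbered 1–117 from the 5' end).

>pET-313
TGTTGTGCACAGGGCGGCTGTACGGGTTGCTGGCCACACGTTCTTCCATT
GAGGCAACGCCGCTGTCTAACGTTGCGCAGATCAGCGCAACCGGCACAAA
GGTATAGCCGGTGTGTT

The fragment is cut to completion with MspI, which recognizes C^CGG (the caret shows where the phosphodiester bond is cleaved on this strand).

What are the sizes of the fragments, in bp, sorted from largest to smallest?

91, 17, 9 bp

MspI sites (CCGG) start at positions 91, 108.
MspI cuts after the first base of each site, so after positions 91, 108.
Linear molecule, 2 cuts → 3 fragments:
  1–91 → 91 bp
  92–108 → 17 bp
  109–117 → 9 bp
Sorted largest to smallest: 91, 17, 9 bp.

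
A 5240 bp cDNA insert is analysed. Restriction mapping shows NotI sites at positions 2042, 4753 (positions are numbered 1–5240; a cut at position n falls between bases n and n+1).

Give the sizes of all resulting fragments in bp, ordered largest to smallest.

Linear molecule, 2 cuts → 3 fragments:
  2042 − 0 = 2042 bp
  4753 − 2042 = 2711 bp
  5240 − 4753 = 487 bp
Sorted largest to smallest: 2711, 2042, 487 bp.

2711, 2042, 487 bp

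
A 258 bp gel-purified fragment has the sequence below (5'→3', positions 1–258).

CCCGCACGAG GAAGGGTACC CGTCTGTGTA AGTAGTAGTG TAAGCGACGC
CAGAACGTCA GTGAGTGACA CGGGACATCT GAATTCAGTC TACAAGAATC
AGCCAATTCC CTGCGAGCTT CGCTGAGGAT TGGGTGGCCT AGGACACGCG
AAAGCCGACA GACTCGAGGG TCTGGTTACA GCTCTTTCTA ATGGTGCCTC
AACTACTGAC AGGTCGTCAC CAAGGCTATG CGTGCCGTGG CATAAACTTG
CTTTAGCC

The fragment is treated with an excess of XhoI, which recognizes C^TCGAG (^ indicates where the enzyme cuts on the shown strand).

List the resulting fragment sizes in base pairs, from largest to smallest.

163, 95 bp

The XhoI site (CTCGAG) starts at position 163.
XhoI cuts after the first base of each site, so after position 163.
Linear molecule, 1 cut → 2 fragments:
  1–163 → 163 bp
  164–258 → 95 bp
Sorted largest to smallest: 163, 95 bp.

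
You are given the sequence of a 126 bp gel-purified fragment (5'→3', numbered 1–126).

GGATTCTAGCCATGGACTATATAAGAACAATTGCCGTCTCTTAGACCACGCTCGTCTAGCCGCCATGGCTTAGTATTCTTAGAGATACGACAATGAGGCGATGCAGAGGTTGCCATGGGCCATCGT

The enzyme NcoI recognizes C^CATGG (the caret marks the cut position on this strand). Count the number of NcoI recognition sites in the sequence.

3

CCATGG occurs starting at positions 10, 63, 113.
NcoI cuts at 3 sites.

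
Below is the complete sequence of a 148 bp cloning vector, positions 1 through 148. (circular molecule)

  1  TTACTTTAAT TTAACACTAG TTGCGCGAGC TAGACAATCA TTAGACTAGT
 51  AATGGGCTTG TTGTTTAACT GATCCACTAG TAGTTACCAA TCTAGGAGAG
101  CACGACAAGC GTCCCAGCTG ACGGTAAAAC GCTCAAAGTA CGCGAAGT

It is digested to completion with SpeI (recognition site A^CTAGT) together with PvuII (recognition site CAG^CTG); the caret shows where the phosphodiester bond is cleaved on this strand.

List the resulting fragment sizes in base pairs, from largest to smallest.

SpeI sites (ACTAGT) start at positions 16, 45, 76.
SpeI cuts after the first base of each site, so after positions 16, 45, 76.
The PvuII site (CAGCTG) starts at position 115.
PvuII cuts after base 3 of each site, so after position 117.
Combined cut positions: 16, 45, 76, 117.
Circular molecule, 4 cuts → 4 fragments:
  17–45 → 29 bp
  46–76 → 31 bp
  77–117 → 41 bp
  118–148 then 1–16 → 31 + 16 = 47 bp
Sorted largest to smallest: 47, 41, 31, 29 bp.

47, 41, 31, 29 bp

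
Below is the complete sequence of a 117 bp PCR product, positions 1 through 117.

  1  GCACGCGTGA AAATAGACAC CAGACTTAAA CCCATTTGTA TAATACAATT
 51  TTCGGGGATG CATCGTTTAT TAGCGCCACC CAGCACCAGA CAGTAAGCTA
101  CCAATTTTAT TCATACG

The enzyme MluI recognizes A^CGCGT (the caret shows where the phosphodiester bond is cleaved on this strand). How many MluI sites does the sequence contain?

ACGCGT occurs starting at position 3.
MluI cuts at 1 site.

1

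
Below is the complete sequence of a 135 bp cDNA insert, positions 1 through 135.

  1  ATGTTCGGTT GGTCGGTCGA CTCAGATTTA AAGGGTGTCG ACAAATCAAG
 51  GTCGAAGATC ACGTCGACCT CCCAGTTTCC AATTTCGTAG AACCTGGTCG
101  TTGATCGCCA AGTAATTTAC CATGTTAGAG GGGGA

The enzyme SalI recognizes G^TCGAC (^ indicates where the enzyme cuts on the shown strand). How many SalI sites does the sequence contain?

3

GTCGAC occurs starting at positions 16, 37, 63.
SalI cuts at 3 sites.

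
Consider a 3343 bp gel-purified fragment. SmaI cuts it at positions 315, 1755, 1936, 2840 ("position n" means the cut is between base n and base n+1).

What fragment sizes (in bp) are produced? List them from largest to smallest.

1440, 904, 503, 315, 181 bp

Linear molecule, 4 cuts → 5 fragments:
  315 − 0 = 315 bp
  1755 − 315 = 1440 bp
  1936 − 1755 = 181 bp
  2840 − 1936 = 904 bp
  3343 − 2840 = 503 bp
Sorted largest to smallest: 1440, 904, 503, 315, 181 bp.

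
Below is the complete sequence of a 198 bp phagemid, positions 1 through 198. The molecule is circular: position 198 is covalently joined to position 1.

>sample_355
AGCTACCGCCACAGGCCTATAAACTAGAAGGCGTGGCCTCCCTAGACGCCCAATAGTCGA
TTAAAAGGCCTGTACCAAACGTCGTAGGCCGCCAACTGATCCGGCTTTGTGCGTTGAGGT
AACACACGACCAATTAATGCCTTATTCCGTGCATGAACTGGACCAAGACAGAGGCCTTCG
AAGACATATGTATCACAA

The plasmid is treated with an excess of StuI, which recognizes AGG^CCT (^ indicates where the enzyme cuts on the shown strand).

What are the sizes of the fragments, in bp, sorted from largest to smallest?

106, 53, 39 bp

StuI sites (AGGCCT) start at positions 13, 66, 172.
StuI cuts after base 3 of each site, so after positions 15, 68, 174.
Circular molecule, 3 cuts → 3 fragments:
  16–68 → 53 bp
  69–174 → 106 bp
  175–198 then 1–15 → 24 + 15 = 39 bp
Sorted largest to smallest: 106, 53, 39 bp.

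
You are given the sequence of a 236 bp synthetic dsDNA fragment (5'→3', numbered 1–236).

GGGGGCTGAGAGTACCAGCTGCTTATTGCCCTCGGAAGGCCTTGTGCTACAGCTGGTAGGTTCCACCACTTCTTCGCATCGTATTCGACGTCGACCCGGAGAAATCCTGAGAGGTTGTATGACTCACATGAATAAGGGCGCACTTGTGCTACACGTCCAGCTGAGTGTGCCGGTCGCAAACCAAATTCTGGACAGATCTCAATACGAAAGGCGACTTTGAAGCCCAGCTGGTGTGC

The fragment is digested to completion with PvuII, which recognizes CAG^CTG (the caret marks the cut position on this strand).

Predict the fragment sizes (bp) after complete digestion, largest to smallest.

108, 67, 34, 18, 9 bp

PvuII sites (CAGCTG) start at positions 16, 50, 158, 225.
PvuII cuts after base 3 of each site, so after positions 18, 52, 160, 227.
Linear molecule, 4 cuts → 5 fragments:
  1–18 → 18 bp
  19–52 → 34 bp
  53–160 → 108 bp
  161–227 → 67 bp
  228–236 → 9 bp
Sorted largest to smallest: 108, 67, 34, 18, 9 bp.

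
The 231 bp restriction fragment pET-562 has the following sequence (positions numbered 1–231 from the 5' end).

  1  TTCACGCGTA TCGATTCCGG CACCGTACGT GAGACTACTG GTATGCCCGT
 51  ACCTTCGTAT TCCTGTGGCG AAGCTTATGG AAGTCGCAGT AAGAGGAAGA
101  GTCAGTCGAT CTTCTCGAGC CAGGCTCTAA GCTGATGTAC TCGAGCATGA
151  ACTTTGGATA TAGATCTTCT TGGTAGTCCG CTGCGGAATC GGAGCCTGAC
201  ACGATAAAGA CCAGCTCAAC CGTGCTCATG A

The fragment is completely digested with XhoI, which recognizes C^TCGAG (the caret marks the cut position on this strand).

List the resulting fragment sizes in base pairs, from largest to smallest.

XhoI sites (CTCGAG) start at positions 114, 140.
XhoI cuts after the first base of each site, so after positions 114, 140.
Linear molecule, 2 cuts → 3 fragments:
  1–114 → 114 bp
  115–140 → 26 bp
  141–231 → 91 bp
Sorted largest to smallest: 114, 91, 26 bp.

114, 91, 26 bp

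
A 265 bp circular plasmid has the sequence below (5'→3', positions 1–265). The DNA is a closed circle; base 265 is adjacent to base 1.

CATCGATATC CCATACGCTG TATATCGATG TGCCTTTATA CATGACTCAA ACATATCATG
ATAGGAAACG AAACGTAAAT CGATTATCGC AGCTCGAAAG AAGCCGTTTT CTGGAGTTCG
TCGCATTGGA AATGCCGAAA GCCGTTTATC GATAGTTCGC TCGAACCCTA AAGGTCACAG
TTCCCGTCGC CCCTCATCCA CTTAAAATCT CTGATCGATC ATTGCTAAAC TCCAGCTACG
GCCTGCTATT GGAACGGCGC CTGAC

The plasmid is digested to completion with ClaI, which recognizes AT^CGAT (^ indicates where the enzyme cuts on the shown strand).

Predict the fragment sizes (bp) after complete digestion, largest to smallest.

69, 66, 55, 53, 22 bp

ClaI sites (ATCGAT) start at positions 2, 24, 79, 148, 214.
ClaI cuts after base 2 of each site, so after positions 3, 25, 80, 149, 215.
Circular molecule, 5 cuts → 5 fragments:
  4–25 → 22 bp
  26–80 → 55 bp
  81–149 → 69 bp
  150–215 → 66 bp
  216–265 then 1–3 → 50 + 3 = 53 bp
Sorted largest to smallest: 69, 66, 55, 53, 22 bp.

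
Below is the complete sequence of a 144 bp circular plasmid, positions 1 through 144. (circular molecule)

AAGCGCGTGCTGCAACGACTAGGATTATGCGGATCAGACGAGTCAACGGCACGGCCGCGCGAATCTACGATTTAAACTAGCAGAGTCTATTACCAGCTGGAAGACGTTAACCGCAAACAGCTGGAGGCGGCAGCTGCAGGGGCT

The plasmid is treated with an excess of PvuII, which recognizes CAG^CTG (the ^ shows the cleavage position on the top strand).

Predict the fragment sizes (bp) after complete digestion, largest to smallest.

107, 24, 13 bp

PvuII sites (CAGCTG) start at positions 94, 118, 131.
PvuII cuts after base 3 of each site, so after positions 96, 120, 133.
Circular molecule, 3 cuts → 3 fragments:
  97–120 → 24 bp
  121–133 → 13 bp
  134–144 then 1–96 → 11 + 96 = 107 bp
Sorted largest to smallest: 107, 24, 13 bp.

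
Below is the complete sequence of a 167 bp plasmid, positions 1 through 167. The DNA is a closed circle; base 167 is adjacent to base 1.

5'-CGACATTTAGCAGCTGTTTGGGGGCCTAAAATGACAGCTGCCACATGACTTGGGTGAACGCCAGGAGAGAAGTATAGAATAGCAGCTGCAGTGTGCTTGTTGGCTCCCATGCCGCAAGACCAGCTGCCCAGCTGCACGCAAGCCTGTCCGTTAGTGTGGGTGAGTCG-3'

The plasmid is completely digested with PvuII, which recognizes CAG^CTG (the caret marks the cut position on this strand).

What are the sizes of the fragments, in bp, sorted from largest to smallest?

49, 48, 38, 24, 8 bp

PvuII sites (CAGCTG) start at positions 11, 35, 83, 121, 129.
PvuII cuts after base 3 of each site, so after positions 13, 37, 85, 123, 131.
Circular molecule, 5 cuts → 5 fragments:
  14–37 → 24 bp
  38–85 → 48 bp
  86–123 → 38 bp
  124–131 → 8 bp
  132–167 then 1–13 → 36 + 13 = 49 bp
Sorted largest to smallest: 49, 48, 38, 24, 8 bp.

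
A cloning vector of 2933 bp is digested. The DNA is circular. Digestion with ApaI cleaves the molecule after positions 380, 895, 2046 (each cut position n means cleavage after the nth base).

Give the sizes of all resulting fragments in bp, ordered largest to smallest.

1267, 1151, 515 bp

Circular molecule, 3 cuts → 3 fragments:
  895 − 380 = 515 bp
  2046 − 895 = 1151 bp
  wrap: 2933 − 2046 + 380 = 1267 bp
Sorted largest to smallest: 1267, 1151, 515 bp.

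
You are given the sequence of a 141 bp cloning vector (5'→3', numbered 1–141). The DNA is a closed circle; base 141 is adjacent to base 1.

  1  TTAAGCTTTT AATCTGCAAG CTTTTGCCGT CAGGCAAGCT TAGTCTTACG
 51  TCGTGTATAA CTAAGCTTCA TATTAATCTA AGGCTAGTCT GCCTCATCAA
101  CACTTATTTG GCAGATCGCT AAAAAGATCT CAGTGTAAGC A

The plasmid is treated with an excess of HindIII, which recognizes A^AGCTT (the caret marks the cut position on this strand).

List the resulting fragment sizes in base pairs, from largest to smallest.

HindIII sites (AAGCTT) start at positions 3, 18, 36, 63.
HindIII cuts after the first base of each site, so after positions 3, 18, 36, 63.
Circular molecule, 4 cuts → 4 fragments:
  4–18 → 15 bp
  19–36 → 18 bp
  37–63 → 27 bp
  64–141 then 1–3 → 78 + 3 = 81 bp
Sorted largest to smallest: 81, 27, 18, 15 bp.

81, 27, 18, 15 bp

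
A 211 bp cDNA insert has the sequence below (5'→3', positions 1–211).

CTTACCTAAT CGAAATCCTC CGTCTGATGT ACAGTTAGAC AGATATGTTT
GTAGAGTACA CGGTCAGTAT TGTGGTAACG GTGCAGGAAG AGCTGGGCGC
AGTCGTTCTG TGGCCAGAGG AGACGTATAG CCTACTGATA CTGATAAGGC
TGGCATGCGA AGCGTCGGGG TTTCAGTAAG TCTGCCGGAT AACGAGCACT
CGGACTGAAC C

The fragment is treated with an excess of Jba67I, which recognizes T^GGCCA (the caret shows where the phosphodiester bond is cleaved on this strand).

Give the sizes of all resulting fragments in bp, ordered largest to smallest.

The Jba67I site (TGGCCA) starts at position 111.
Jba67I cuts after the first base of each site, so after position 111.
Linear molecule, 1 cut → 2 fragments:
  1–111 → 111 bp
  112–211 → 100 bp
Sorted largest to smallest: 111, 100 bp.

111, 100 bp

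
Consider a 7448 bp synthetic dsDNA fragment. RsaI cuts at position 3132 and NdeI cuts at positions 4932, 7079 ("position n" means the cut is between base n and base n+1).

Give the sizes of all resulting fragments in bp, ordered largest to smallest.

Combined cut positions (sorted): 3132, 4932, 7079.
Linear molecule, 3 cuts → 4 fragments:
  3132 − 0 = 3132 bp
  4932 − 3132 = 1800 bp
  7079 − 4932 = 2147 bp
  7448 − 7079 = 369 bp
Sorted largest to smallest: 3132, 2147, 1800, 369 bp.

3132, 2147, 1800, 369 bp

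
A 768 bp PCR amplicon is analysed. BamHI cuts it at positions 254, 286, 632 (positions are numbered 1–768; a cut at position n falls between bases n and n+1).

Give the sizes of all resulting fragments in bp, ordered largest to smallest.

346, 254, 136, 32 bp

Linear molecule, 3 cuts → 4 fragments:
  254 − 0 = 254 bp
  286 − 254 = 32 bp
  632 − 286 = 346 bp
  768 − 632 = 136 bp
Sorted largest to smallest: 346, 254, 136, 32 bp.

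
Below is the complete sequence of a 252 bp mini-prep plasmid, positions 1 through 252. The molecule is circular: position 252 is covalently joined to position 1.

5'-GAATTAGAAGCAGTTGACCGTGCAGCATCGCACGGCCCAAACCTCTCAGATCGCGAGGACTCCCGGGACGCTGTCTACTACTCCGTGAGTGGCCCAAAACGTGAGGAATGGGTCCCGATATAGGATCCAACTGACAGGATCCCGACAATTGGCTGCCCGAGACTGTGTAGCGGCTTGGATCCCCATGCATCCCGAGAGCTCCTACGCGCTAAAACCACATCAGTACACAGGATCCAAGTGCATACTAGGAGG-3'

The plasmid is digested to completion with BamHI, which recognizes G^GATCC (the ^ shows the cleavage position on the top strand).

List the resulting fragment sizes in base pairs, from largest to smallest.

BamHI sites (GGATCC) start at positions 123, 137, 177, 230.
BamHI cuts after the first base of each site, so after positions 123, 137, 177, 230.
Circular molecule, 4 cuts → 4 fragments:
  124–137 → 14 bp
  138–177 → 40 bp
  178–230 → 53 bp
  231–252 then 1–123 → 22 + 123 = 145 bp
Sorted largest to smallest: 145, 53, 40, 14 bp.

145, 53, 40, 14 bp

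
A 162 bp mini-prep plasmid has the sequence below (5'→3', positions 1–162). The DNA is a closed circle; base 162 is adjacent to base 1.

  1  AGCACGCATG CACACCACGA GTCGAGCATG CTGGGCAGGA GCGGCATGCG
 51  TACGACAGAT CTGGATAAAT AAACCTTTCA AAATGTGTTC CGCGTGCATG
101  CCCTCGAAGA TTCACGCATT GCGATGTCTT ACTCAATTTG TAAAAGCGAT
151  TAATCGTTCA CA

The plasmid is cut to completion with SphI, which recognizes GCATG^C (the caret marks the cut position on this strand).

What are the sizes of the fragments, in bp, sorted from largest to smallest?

72, 52, 20, 18 bp

SphI sites (GCATGC) start at positions 6, 26, 44, 96.
SphI cuts after base 5 of each site (before the last base), so after positions 10, 30, 48, 100.
Circular molecule, 4 cuts → 4 fragments:
  11–30 → 20 bp
  31–48 → 18 bp
  49–100 → 52 bp
  101–162 then 1–10 → 62 + 10 = 72 bp
Sorted largest to smallest: 72, 52, 20, 18 bp.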